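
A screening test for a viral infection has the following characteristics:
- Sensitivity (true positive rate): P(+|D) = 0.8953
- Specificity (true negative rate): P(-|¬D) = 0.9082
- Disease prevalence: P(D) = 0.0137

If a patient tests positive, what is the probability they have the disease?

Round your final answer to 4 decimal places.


Let D = has disease, + = positive test

Given:
- P(D) = 0.0137 (prevalence)
- P(+|D) = 0.8953 (sensitivity)
- P(-|¬D) = 0.9082 (specificity)
- P(+|¬D) = 0.0918 (false positive rate = 1 - specificity)

Step 1: Find P(+)
P(+) = P(+|D)P(D) + P(+|¬D)P(¬D)
     = 0.8953 × 0.0137 + 0.0918 × 0.9863
     = 0.01226561 + 0.09054234
     = 0.10280795

Step 2: Apply Bayes' theorem for P(D|+)
P(D|+) = P(+|D)P(D) / P(+)
       = 0.01226561 / 0.10280795
       = 0.1193


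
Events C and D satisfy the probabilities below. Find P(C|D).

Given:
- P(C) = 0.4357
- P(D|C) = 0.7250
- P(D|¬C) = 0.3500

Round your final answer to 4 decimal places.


Bayes' theorem: P(C|D) = P(D|C) × P(C) / P(D)

Step 1: Calculate P(D) using law of total probability
P(D) = P(D|C)P(C) + P(D|¬C)P(¬C)
     = 0.7250 × 0.4357 + 0.3500 × 0.5643
     = 0.31588250 + 0.19750500
     = 0.51338750

Step 2: Apply Bayes' theorem
P(C|D) = P(D|C) × P(C) / P(D)
       = 0.31588250 / 0.51338750
       = 0.6153


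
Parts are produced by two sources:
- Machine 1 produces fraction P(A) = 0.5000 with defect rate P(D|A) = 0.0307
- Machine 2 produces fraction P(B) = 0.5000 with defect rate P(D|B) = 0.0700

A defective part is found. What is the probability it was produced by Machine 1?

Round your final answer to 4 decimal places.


Let A = from Machine 1, D = defective

Given:
- P(A) = 0.5000, P(B) = 0.5000
- P(D|A) = 0.0307, P(D|B) = 0.0700

Step 1: Find P(D)
P(D) = P(D|A)P(A) + P(D|B)P(B)
     = 0.0307 × 0.5000 + 0.0700 × 0.5000
     = 0.01535000 + 0.03500000
     = 0.05035000

Step 2: Apply Bayes' theorem
P(A|D) = P(D|A)P(A) / P(D)
       = 0.01535000 / 0.05035000
       = 0.3049


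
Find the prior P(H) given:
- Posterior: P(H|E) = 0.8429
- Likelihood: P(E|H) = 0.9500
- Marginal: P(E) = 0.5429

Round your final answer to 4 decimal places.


From Bayes' theorem: P(H|E) = P(E|H) × P(H) / P(E)

Rearranging for P(H):
P(H) = P(H|E) × P(E) / P(E|H)
     = 0.8429 × 0.5429 / 0.9500
     = 0.45761041 / 0.9500
     = 0.4817


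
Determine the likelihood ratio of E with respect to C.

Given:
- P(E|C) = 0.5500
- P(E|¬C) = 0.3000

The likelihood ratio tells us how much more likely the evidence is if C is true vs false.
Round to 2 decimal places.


Likelihood Ratio (LR) = P(E|C) / P(E|¬C)

LR = 0.5500 / 0.3000
   = 1.83

The evidence is 1.83 times more likely if C is true than if C is false.
Since LR > 1, the evidence supports C over ¬C.


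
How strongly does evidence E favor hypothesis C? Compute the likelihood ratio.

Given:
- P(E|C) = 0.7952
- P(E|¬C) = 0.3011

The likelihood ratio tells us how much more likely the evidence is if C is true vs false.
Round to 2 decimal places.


Likelihood Ratio (LR) = P(E|C) / P(E|¬C)

LR = 0.7952 / 0.3011
   = 2.64

The evidence is 2.64 times more likely if C is true than if C is false.
Because LR exceeds 1, E is evidence for C.


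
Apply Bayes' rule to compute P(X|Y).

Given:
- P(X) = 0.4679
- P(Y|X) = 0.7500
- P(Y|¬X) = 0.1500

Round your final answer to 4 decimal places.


Bayes' theorem: P(X|Y) = P(Y|X) × P(X) / P(Y)

Step 1: Calculate P(Y) using law of total probability
P(Y) = P(Y|X)P(X) + P(Y|¬X)P(¬X)
     = 0.7500 × 0.4679 + 0.1500 × 0.5321
     = 0.35092500 + 0.07981500
     = 0.43074000

Step 2: Apply Bayes' theorem
P(X|Y) = P(Y|X) × P(X) / P(Y)
       = 0.35092500 / 0.43074000
       = 0.8147


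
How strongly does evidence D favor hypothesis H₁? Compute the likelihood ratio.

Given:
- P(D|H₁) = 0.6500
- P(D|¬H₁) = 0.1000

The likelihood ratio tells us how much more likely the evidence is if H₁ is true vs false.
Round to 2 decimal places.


Likelihood Ratio (LR) = P(D|H₁) / P(D|¬H₁)

LR = 0.6500 / 0.1000
   = 6.50

The evidence is 6.50 times more likely if H₁ is true than if H₁ is false.
LR > 1, so observing D raises the odds in favor of H₁.


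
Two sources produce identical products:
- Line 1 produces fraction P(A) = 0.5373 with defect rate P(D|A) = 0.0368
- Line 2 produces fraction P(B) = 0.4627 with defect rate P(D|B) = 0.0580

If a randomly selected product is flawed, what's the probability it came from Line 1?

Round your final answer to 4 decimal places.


Let A = from Line 1, D = flawed

Given:
- P(A) = 0.5373, P(B) = 0.4627
- P(D|A) = 0.0368, P(D|B) = 0.0580

Step 1: Find P(D)
P(D) = P(D|A)P(A) + P(D|B)P(B)
     = 0.0368 × 0.5373 + 0.0580 × 0.4627
     = 0.01977264 + 0.02683660
     = 0.04660924

Step 2: Apply Bayes' theorem
P(A|D) = P(D|A)P(A) / P(D)
       = 0.01977264 / 0.04660924
       = 0.4242


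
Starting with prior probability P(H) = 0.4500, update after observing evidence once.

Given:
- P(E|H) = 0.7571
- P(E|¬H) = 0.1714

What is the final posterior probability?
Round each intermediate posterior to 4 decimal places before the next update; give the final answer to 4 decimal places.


Sequential Bayesian updating:

Initial prior: P(H) = 0.4500

Update 1:
  P(E) = 0.7571 × 0.4500 + 0.1714 × 0.5500 = 0.34069500 + 0.09427000 = 0.43496500
  P(H|E) = 0.34069500 / 0.43496500 = 0.7833

Final posterior: 0.7833


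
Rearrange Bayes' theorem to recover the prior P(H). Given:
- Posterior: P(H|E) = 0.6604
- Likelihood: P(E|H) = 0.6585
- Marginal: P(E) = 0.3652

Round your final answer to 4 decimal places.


From Bayes' theorem: P(H|E) = P(E|H) × P(H) / P(E)

Rearranging for P(H):
P(H) = P(H|E) × P(E) / P(E|H)
     = 0.6604 × 0.3652 / 0.6585
     = 0.24117808 / 0.6585
     = 0.3663


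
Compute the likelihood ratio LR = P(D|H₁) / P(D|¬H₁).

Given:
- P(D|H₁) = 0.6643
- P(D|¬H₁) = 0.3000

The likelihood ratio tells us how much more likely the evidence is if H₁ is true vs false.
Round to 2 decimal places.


Likelihood Ratio (LR) = P(D|H₁) / P(D|¬H₁)

LR = 0.6643 / 0.3000
   = 2.21

The evidence is 2.21 times more likely if H₁ is true than if H₁ is false.
LR > 1, so observing D raises the odds in favor of H₁.


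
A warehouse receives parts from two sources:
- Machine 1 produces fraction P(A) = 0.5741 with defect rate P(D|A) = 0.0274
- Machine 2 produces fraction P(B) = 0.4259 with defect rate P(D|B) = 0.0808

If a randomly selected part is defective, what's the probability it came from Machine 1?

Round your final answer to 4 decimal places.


Let A = from Machine 1, D = defective

Given:
- P(A) = 0.5741, P(B) = 0.4259
- P(D|A) = 0.0274, P(D|B) = 0.0808

Step 1: Find P(D)
P(D) = P(D|A)P(A) + P(D|B)P(B)
     = 0.0274 × 0.5741 + 0.0808 × 0.4259
     = 0.01573034 + 0.03441272
     = 0.05014306

Step 2: Apply Bayes' theorem
P(A|D) = P(D|A)P(A) / P(D)
       = 0.01573034 / 0.05014306
       = 0.3137


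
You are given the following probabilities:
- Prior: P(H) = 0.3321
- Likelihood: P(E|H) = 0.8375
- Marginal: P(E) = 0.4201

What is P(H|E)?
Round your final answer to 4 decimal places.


Using Bayes' theorem:

P(H|E) = P(E|H) × P(H) / P(E)
       = 0.8375 × 0.3321 / 0.4201
       = 0.27813375 / 0.4201
       = 0.6621

The evidence strengthens our belief in H.
Prior: 0.3321 → Posterior: 0.6621


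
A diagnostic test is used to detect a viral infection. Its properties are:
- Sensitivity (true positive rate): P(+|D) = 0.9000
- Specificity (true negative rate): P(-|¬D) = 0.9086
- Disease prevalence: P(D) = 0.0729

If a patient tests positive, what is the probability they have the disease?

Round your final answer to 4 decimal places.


Let D = has disease, + = positive test

Given:
- P(D) = 0.0729 (prevalence)
- P(+|D) = 0.9000 (sensitivity)
- P(-|¬D) = 0.9086 (specificity)
- P(+|¬D) = 0.0914 (false positive rate = 1 - specificity)

Step 1: Find P(+)
P(+) = P(+|D)P(D) + P(+|¬D)P(¬D)
     = 0.9000 × 0.0729 + 0.0914 × 0.9271
     = 0.06561000 + 0.08473694
     = 0.15034694

Step 2: Apply Bayes' theorem for P(D|+)
P(D|+) = P(+|D)P(D) / P(+)
       = 0.06561000 / 0.15034694
       = 0.4364


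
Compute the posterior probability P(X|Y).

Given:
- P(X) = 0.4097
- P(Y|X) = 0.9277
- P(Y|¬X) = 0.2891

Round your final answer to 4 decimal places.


Bayes' theorem: P(X|Y) = P(Y|X) × P(X) / P(Y)

Step 1: Calculate P(Y) using law of total probability
P(Y) = P(Y|X)P(X) + P(Y|¬X)P(¬X)
     = 0.9277 × 0.4097 + 0.2891 × 0.5903
     = 0.38007869 + 0.17065573
     = 0.55073442

Step 2: Apply Bayes' theorem
P(X|Y) = P(Y|X) × P(X) / P(Y)
       = 0.38007869 / 0.55073442
       = 0.6901


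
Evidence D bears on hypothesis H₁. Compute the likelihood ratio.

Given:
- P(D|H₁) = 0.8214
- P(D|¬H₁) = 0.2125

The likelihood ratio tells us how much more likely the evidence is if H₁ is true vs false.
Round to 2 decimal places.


Likelihood Ratio (LR) = P(D|H₁) / P(D|¬H₁)

LR = 0.8214 / 0.2125
   = 3.87

The evidence is 3.87 times more likely if H₁ is true than if H₁ is false.
LR > 1, so observing D raises the odds in favor of H₁.


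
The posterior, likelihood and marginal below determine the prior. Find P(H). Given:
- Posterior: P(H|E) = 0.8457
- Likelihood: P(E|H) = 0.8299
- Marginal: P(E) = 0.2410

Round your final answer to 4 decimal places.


From Bayes' theorem: P(H|E) = P(E|H) × P(H) / P(E)

Rearranging for P(H):
P(H) = P(H|E) × P(E) / P(E|H)
     = 0.8457 × 0.2410 / 0.8299
     = 0.20381370 / 0.8299
     = 0.2456


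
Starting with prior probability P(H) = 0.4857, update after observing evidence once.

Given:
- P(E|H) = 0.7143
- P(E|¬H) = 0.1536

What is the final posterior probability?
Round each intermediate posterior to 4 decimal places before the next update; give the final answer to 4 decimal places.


Sequential Bayesian updating:

Initial prior: P(H) = 0.4857

Update 1:
  P(E) = 0.7143 × 0.4857 + 0.1536 × 0.5143 = 0.34693551 + 0.07899648 = 0.42593199
  P(H|E) = 0.34693551 / 0.42593199 = 0.8145

Final posterior: 0.8145


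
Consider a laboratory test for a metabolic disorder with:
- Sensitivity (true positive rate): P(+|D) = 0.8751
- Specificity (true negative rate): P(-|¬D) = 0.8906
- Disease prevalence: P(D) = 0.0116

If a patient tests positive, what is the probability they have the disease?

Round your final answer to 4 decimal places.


Let D = has disease, + = positive test

Given:
- P(D) = 0.0116 (prevalence)
- P(+|D) = 0.8751 (sensitivity)
- P(-|¬D) = 0.8906 (specificity)
- P(+|¬D) = 0.1094 (false positive rate = 1 - specificity)

Step 1: Find P(+)
P(+) = P(+|D)P(D) + P(+|¬D)P(¬D)
     = 0.8751 × 0.0116 + 0.1094 × 0.9884
     = 0.01015116 + 0.10813096
     = 0.11828212

Step 2: Apply Bayes' theorem for P(D|+)
P(D|+) = P(+|D)P(D) / P(+)
       = 0.01015116 / 0.11828212
       = 0.0858


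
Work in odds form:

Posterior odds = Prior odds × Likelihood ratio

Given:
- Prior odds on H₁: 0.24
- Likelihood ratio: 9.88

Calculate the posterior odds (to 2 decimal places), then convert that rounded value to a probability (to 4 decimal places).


Step 1: Calculate posterior odds
Posterior odds = Prior odds × LR
               = 0.24 × 9.88
               = 2.37

Step 2: Convert to probability
P(H₁|E) = Posterior odds / (1 + Posterior odds)
       = 2.37 / (1 + 2.37)
       = 2.37 / 3.37
       = 0.7033

The evidence increased P(H₁) from 0.1935 to 0.7033.


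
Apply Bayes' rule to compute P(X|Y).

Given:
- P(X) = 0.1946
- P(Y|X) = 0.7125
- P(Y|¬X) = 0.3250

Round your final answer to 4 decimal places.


Bayes' theorem: P(X|Y) = P(Y|X) × P(X) / P(Y)

Step 1: Calculate P(Y) using law of total probability
P(Y) = P(Y|X)P(X) + P(Y|¬X)P(¬X)
     = 0.7125 × 0.1946 + 0.3250 × 0.8054
     = 0.13865250 + 0.26175500
     = 0.40040750

Step 2: Apply Bayes' theorem
P(X|Y) = P(Y|X) × P(X) / P(Y)
       = 0.13865250 / 0.40040750
       = 0.3463


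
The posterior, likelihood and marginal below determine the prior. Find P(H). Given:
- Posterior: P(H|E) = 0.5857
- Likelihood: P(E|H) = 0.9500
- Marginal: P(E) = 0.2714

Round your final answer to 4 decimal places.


From Bayes' theorem: P(H|E) = P(E|H) × P(H) / P(E)

Rearranging for P(H):
P(H) = P(H|E) × P(E) / P(E|H)
     = 0.5857 × 0.2714 / 0.9500
     = 0.15895898 / 0.9500
     = 0.1673


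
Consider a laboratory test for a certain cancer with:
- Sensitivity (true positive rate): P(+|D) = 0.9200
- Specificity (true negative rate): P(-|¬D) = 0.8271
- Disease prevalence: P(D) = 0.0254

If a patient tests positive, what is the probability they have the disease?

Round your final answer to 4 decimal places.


Let D = has disease, + = positive test

Given:
- P(D) = 0.0254 (prevalence)
- P(+|D) = 0.9200 (sensitivity)
- P(-|¬D) = 0.8271 (specificity)
- P(+|¬D) = 0.1729 (false positive rate = 1 - specificity)

Step 1: Find P(+)
P(+) = P(+|D)P(D) + P(+|¬D)P(¬D)
     = 0.9200 × 0.0254 + 0.1729 × 0.9746
     = 0.02336800 + 0.16850834
     = 0.19187634

Step 2: Apply Bayes' theorem for P(D|+)
P(D|+) = P(+|D)P(D) / P(+)
       = 0.02336800 / 0.19187634
       = 0.1218


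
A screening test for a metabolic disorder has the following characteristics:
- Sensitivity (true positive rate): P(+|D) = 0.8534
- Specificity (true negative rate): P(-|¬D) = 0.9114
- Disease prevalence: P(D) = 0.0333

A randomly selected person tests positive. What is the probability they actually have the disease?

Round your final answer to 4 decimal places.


Let D = has disease, + = positive test

Given:
- P(D) = 0.0333 (prevalence)
- P(+|D) = 0.8534 (sensitivity)
- P(-|¬D) = 0.9114 (specificity)
- P(+|¬D) = 0.0886 (false positive rate = 1 - specificity)

Step 1: Find P(+)
P(+) = P(+|D)P(D) + P(+|¬D)P(¬D)
     = 0.8534 × 0.0333 + 0.0886 × 0.9667
     = 0.02841822 + 0.08564962
     = 0.11406784

Step 2: Apply Bayes' theorem for P(D|+)
P(D|+) = P(+|D)P(D) / P(+)
       = 0.02841822 / 0.11406784
       = 0.2491


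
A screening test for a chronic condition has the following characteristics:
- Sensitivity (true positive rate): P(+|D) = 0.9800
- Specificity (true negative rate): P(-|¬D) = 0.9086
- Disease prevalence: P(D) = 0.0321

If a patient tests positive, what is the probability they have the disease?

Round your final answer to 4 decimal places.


Let D = has disease, + = positive test

Given:
- P(D) = 0.0321 (prevalence)
- P(+|D) = 0.9800 (sensitivity)
- P(-|¬D) = 0.9086 (specificity)
- P(+|¬D) = 0.0914 (false positive rate = 1 - specificity)

Step 1: Find P(+)
P(+) = P(+|D)P(D) + P(+|¬D)P(¬D)
     = 0.9800 × 0.0321 + 0.0914 × 0.9679
     = 0.03145800 + 0.08846606
     = 0.11992406

Step 2: Apply Bayes' theorem for P(D|+)
P(D|+) = P(+|D)P(D) / P(+)
       = 0.03145800 / 0.11992406
       = 0.2623


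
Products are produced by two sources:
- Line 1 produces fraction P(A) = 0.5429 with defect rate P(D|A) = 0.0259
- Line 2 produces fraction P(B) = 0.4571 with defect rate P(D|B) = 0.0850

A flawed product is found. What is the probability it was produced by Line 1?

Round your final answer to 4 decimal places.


Let A = from Line 1, D = flawed

Given:
- P(A) = 0.5429, P(B) = 0.4571
- P(D|A) = 0.0259, P(D|B) = 0.0850

Step 1: Find P(D)
P(D) = P(D|A)P(A) + P(D|B)P(B)
     = 0.0259 × 0.5429 + 0.0850 × 0.4571
     = 0.01406111 + 0.03885350
     = 0.05291461

Step 2: Apply Bayes' theorem
P(A|D) = P(D|A)P(A) / P(D)
       = 0.01406111 / 0.05291461
       = 0.2657


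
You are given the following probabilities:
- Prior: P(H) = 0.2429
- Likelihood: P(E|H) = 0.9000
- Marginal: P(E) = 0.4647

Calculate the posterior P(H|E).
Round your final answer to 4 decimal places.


Using Bayes' theorem:

P(H|E) = P(E|H) × P(H) / P(E)
       = 0.9000 × 0.2429 / 0.4647
       = 0.21861000 / 0.4647
       = 0.4704

The evidence strengthens our belief in H.
Prior: 0.2429 → Posterior: 0.4704


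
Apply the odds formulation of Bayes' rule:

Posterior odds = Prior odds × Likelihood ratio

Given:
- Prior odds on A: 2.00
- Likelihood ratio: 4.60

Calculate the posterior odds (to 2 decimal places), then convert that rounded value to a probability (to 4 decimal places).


Step 1: Calculate posterior odds
Posterior odds = Prior odds × LR
               = 2.00 × 4.60
               = 9.20

Step 2: Convert to probability
P(A|E) = Posterior odds / (1 + Posterior odds)
       = 9.20 / (1 + 9.20)
       = 9.20 / 10.20
       = 0.9020

The evidence increased P(A) from 0.6667 to 0.9020.


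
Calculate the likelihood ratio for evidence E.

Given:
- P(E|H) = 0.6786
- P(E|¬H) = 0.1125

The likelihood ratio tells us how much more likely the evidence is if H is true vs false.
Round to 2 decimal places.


Likelihood Ratio (LR) = P(E|H) / P(E|¬H)

LR = 0.6786 / 0.1125
   = 6.03

The evidence is 6.03 times more likely if H is true than if H is false.
Since LR > 1, the evidence supports H over ¬H.


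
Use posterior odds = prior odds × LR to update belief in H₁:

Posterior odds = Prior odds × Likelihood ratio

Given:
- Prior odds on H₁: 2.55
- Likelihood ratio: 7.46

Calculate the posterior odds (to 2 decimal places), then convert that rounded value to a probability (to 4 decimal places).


Step 1: Calculate posterior odds
Posterior odds = Prior odds × LR
               = 2.55 × 7.46
               = 19.02

Step 2: Convert to probability
P(H₁|E) = Posterior odds / (1 + Posterior odds)
       = 19.02 / (1 + 19.02)
       = 19.02 / 20.02
       = 0.9500

The evidence increased P(H₁) from 0.7183 to 0.9500.


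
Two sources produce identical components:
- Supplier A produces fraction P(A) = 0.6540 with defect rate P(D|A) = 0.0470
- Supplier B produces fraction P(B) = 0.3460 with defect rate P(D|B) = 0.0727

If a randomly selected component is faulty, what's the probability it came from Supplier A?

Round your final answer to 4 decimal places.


Let A = from Supplier A, D = faulty

Given:
- P(A) = 0.6540, P(B) = 0.3460
- P(D|A) = 0.0470, P(D|B) = 0.0727

Step 1: Find P(D)
P(D) = P(D|A)P(A) + P(D|B)P(B)
     = 0.0470 × 0.6540 + 0.0727 × 0.3460
     = 0.03073800 + 0.02515420
     = 0.05589220

Step 2: Apply Bayes' theorem
P(A|D) = P(D|A)P(A) / P(D)
       = 0.03073800 / 0.05589220
       = 0.5500


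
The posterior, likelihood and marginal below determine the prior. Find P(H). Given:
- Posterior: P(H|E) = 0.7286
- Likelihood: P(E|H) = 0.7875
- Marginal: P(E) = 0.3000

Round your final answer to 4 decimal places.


From Bayes' theorem: P(H|E) = P(E|H) × P(H) / P(E)

Rearranging for P(H):
P(H) = P(H|E) × P(E) / P(E|H)
     = 0.7286 × 0.3000 / 0.7875
     = 0.21858000 / 0.7875
     = 0.2776


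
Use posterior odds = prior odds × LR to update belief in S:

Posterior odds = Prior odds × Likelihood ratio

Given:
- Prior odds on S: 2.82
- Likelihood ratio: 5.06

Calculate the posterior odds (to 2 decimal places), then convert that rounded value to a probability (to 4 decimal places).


Step 1: Calculate posterior odds
Posterior odds = Prior odds × LR
               = 2.82 × 5.06
               = 14.27

Step 2: Convert to probability
P(S|E) = Posterior odds / (1 + Posterior odds)
       = 14.27 / (1 + 14.27)
       = 14.27 / 15.27
       = 0.9345

The evidence increased P(S) from 0.7382 to 0.9345.


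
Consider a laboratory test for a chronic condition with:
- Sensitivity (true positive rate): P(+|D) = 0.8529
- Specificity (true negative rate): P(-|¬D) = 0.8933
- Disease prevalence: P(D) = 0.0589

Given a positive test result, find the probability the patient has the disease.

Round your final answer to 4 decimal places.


Let D = has disease, + = positive test

Given:
- P(D) = 0.0589 (prevalence)
- P(+|D) = 0.8529 (sensitivity)
- P(-|¬D) = 0.8933 (specificity)
- P(+|¬D) = 0.1067 (false positive rate = 1 - specificity)

Step 1: Find P(+)
P(+) = P(+|D)P(D) + P(+|¬D)P(¬D)
     = 0.8529 × 0.0589 + 0.1067 × 0.9411
     = 0.05023581 + 0.10041537
     = 0.15065118

Step 2: Apply Bayes' theorem for P(D|+)
P(D|+) = P(+|D)P(D) / P(+)
       = 0.05023581 / 0.15065118
       = 0.3335


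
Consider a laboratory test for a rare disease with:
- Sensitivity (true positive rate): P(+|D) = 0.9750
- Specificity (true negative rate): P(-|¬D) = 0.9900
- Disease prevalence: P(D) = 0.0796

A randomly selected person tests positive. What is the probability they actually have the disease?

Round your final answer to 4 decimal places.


Let D = has disease, + = positive test

Given:
- P(D) = 0.0796 (prevalence)
- P(+|D) = 0.9750 (sensitivity)
- P(-|¬D) = 0.9900 (specificity)
- P(+|¬D) = 0.0100 (false positive rate = 1 - specificity)

Step 1: Find P(+)
P(+) = P(+|D)P(D) + P(+|¬D)P(¬D)
     = 0.9750 × 0.0796 + 0.0100 × 0.9204
     = 0.07761000 + 0.00920400
     = 0.08681400

Step 2: Apply Bayes' theorem for P(D|+)
P(D|+) = P(+|D)P(D) / P(+)
       = 0.07761000 / 0.08681400
       = 0.8940


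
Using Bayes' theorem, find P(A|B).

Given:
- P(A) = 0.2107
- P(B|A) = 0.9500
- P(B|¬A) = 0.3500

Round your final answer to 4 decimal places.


Bayes' theorem: P(A|B) = P(B|A) × P(A) / P(B)

Step 1: Calculate P(B) using law of total probability
P(B) = P(B|A)P(A) + P(B|¬A)P(¬A)
     = 0.9500 × 0.2107 + 0.3500 × 0.7893
     = 0.20016500 + 0.27625500
     = 0.47642000

Step 2: Apply Bayes' theorem
P(A|B) = P(B|A) × P(A) / P(B)
       = 0.20016500 / 0.47642000
       = 0.4201


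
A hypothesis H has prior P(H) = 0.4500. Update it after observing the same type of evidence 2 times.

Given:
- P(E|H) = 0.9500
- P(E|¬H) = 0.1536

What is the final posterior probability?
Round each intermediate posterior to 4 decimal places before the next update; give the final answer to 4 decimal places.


Sequential Bayesian updating:

Initial prior: P(H) = 0.4500

Update 1:
  P(E) = 0.9500 × 0.4500 + 0.1536 × 0.5500 = 0.42750000 + 0.08448000 = 0.51198000
  P(H|E) = 0.42750000 / 0.51198000 = 0.8350

Update 2:
  P(E) = 0.9500 × 0.8350 + 0.1536 × 0.1650 = 0.79325000 + 0.02534400 = 0.81859400
  P(H|E) = 0.79325000 / 0.81859400 = 0.9690

Final posterior: 0.9690


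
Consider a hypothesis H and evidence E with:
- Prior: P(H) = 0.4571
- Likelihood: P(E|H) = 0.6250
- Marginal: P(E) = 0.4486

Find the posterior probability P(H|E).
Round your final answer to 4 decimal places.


Using Bayes' theorem:

P(H|E) = P(E|H) × P(H) / P(E)
       = 0.6250 × 0.4571 / 0.4486
       = 0.28568750 / 0.4486
       = 0.6368

The evidence strengthens our belief in H.
Prior: 0.4571 → Posterior: 0.6368


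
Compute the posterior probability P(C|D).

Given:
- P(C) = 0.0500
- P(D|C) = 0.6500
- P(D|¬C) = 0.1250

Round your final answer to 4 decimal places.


Bayes' theorem: P(C|D) = P(D|C) × P(C) / P(D)

Step 1: Calculate P(D) using law of total probability
P(D) = P(D|C)P(C) + P(D|¬C)P(¬C)
     = 0.6500 × 0.0500 + 0.1250 × 0.9500
     = 0.03250000 + 0.11875000
     = 0.15125000

Step 2: Apply Bayes' theorem
P(C|D) = P(D|C) × P(C) / P(D)
       = 0.03250000 / 0.15125000
       = 0.2149


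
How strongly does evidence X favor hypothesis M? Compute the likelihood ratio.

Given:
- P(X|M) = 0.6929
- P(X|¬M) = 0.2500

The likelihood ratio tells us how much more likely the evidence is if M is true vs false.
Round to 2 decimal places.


Likelihood Ratio (LR) = P(X|M) / P(X|¬M)

LR = 0.6929 / 0.2500
   = 2.77

The evidence is 2.77 times more likely if M is true than if M is false.
Since LR > 1, the evidence supports M over ¬M.


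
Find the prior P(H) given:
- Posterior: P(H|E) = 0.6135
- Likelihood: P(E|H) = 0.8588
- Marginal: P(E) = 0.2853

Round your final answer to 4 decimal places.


From Bayes' theorem: P(H|E) = P(E|H) × P(H) / P(E)

Rearranging for P(H):
P(H) = P(H|E) × P(E) / P(E|H)
     = 0.6135 × 0.2853 / 0.8588
     = 0.17503155 / 0.8588
     = 0.2038


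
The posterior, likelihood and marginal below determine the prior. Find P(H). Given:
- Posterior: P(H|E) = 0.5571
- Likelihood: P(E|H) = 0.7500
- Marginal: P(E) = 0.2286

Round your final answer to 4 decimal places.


From Bayes' theorem: P(H|E) = P(E|H) × P(H) / P(E)

Rearranging for P(H):
P(H) = P(H|E) × P(E) / P(E|H)
     = 0.5571 × 0.2286 / 0.7500
     = 0.12735306 / 0.7500
     = 0.1698


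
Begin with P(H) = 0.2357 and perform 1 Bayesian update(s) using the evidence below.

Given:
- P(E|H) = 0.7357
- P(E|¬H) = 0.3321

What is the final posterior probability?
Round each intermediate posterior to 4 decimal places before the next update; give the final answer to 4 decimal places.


Sequential Bayesian updating:

Initial prior: P(H) = 0.2357

Update 1:
  P(E) = 0.7357 × 0.2357 + 0.3321 × 0.7643 = 0.17340449 + 0.25382403 = 0.42722852
  P(H|E) = 0.17340449 / 0.42722852 = 0.4059

Final posterior: 0.4059


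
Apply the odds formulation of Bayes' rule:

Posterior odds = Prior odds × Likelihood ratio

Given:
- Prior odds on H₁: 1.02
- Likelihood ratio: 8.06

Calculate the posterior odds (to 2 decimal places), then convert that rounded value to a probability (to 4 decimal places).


Step 1: Calculate posterior odds
Posterior odds = Prior odds × LR
               = 1.02 × 8.06
               = 8.22

Step 2: Convert to probability
P(H₁|E) = Posterior odds / (1 + Posterior odds)
       = 8.22 / (1 + 8.22)
       = 8.22 / 9.22
       = 0.8915

The evidence increased P(H₁) from 0.5050 to 0.8915.


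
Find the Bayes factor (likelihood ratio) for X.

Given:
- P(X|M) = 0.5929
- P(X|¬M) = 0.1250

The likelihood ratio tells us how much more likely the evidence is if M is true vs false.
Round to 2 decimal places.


Likelihood Ratio (LR) = P(X|M) / P(X|¬M)

LR = 0.5929 / 0.1250
   = 4.74

The evidence is 4.74 times more likely if M is true than if M is false.
Since LR > 1, the evidence supports M over ¬M.


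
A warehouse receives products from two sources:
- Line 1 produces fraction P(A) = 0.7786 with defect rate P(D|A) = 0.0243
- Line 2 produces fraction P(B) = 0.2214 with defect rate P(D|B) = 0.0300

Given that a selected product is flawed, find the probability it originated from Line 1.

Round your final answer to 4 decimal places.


Let A = from Line 1, D = flawed

Given:
- P(A) = 0.7786, P(B) = 0.2214
- P(D|A) = 0.0243, P(D|B) = 0.0300

Step 1: Find P(D)
P(D) = P(D|A)P(A) + P(D|B)P(B)
     = 0.0243 × 0.7786 + 0.0300 × 0.2214
     = 0.01891998 + 0.00664200
     = 0.02556198

Step 2: Apply Bayes' theorem
P(A|D) = P(D|A)P(A) / P(D)
       = 0.01891998 / 0.02556198
       = 0.7402


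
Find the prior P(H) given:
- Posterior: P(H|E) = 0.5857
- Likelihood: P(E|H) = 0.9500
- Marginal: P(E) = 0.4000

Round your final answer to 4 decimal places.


From Bayes' theorem: P(H|E) = P(E|H) × P(H) / P(E)

Rearranging for P(H):
P(H) = P(H|E) × P(E) / P(E|H)
     = 0.5857 × 0.4000 / 0.9500
     = 0.23428000 / 0.9500
     = 0.2466


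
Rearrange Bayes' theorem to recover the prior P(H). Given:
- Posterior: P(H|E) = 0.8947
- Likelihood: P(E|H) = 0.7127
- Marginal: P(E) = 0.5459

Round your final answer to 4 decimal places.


From Bayes' theorem: P(H|E) = P(E|H) × P(H) / P(E)

Rearranging for P(H):
P(H) = P(H|E) × P(E) / P(E|H)
     = 0.8947 × 0.5459 / 0.7127
     = 0.48841673 / 0.7127
     = 0.6853


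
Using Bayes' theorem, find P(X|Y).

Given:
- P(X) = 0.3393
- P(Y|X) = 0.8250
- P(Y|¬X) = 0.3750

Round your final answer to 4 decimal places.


Bayes' theorem: P(X|Y) = P(Y|X) × P(X) / P(Y)

Step 1: Calculate P(Y) using law of total probability
P(Y) = P(Y|X)P(X) + P(Y|¬X)P(¬X)
     = 0.8250 × 0.3393 + 0.3750 × 0.6607
     = 0.27992250 + 0.24776250
     = 0.52768500

Step 2: Apply Bayes' theorem
P(X|Y) = P(Y|X) × P(X) / P(Y)
       = 0.27992250 / 0.52768500
       = 0.5305


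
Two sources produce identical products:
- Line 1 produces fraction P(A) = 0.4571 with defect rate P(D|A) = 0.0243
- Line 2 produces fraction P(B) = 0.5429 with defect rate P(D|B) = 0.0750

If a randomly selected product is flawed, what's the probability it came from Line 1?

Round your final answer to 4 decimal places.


Let A = from Line 1, D = flawed

Given:
- P(A) = 0.4571, P(B) = 0.5429
- P(D|A) = 0.0243, P(D|B) = 0.0750

Step 1: Find P(D)
P(D) = P(D|A)P(A) + P(D|B)P(B)
     = 0.0243 × 0.4571 + 0.0750 × 0.5429
     = 0.01110753 + 0.04071750
     = 0.05182503

Step 2: Apply Bayes' theorem
P(A|D) = P(D|A)P(A) / P(D)
       = 0.01110753 / 0.05182503
       = 0.2143


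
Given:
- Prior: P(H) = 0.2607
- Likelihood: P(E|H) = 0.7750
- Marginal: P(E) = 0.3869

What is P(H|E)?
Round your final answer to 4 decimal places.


Using Bayes' theorem:

P(H|E) = P(E|H) × P(H) / P(E)
       = 0.7750 × 0.2607 / 0.3869
       = 0.20204250 / 0.3869
       = 0.5222

The evidence strengthens our belief in H.
Prior: 0.2607 → Posterior: 0.5222


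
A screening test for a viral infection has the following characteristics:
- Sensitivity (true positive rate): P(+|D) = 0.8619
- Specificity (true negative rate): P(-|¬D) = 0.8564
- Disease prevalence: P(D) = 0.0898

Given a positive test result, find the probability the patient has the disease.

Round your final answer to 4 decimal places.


Let D = has disease, + = positive test

Given:
- P(D) = 0.0898 (prevalence)
- P(+|D) = 0.8619 (sensitivity)
- P(-|¬D) = 0.8564 (specificity)
- P(+|¬D) = 0.1436 (false positive rate = 1 - specificity)

Step 1: Find P(+)
P(+) = P(+|D)P(D) + P(+|¬D)P(¬D)
     = 0.8619 × 0.0898 + 0.1436 × 0.9102
     = 0.07739862 + 0.13070472
     = 0.20810334

Step 2: Apply Bayes' theorem for P(D|+)
P(D|+) = P(+|D)P(D) / P(+)
       = 0.07739862 / 0.20810334
       = 0.3719


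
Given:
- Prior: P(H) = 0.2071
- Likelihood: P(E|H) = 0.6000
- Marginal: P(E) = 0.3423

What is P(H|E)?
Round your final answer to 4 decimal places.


Using Bayes' theorem:

P(H|E) = P(E|H) × P(H) / P(E)
       = 0.6000 × 0.2071 / 0.3423
       = 0.12426000 / 0.3423
       = 0.3630

The evidence strengthens our belief in H.
Prior: 0.2071 → Posterior: 0.3630


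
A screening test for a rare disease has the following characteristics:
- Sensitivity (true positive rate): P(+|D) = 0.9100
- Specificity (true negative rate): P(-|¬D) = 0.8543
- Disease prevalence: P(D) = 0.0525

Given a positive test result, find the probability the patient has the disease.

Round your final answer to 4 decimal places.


Let D = has disease, + = positive test

Given:
- P(D) = 0.0525 (prevalence)
- P(+|D) = 0.9100 (sensitivity)
- P(-|¬D) = 0.8543 (specificity)
- P(+|¬D) = 0.1457 (false positive rate = 1 - specificity)

Step 1: Find P(+)
P(+) = P(+|D)P(D) + P(+|¬D)P(¬D)
     = 0.9100 × 0.0525 + 0.1457 × 0.9475
     = 0.04777500 + 0.13805075
     = 0.18582575

Step 2: Apply Bayes' theorem for P(D|+)
P(D|+) = P(+|D)P(D) / P(+)
       = 0.04777500 / 0.18582575
       = 0.2571


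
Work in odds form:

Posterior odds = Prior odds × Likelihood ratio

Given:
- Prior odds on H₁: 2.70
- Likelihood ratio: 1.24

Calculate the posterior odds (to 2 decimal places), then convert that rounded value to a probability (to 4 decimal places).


Step 1: Calculate posterior odds
Posterior odds = Prior odds × LR
               = 2.70 × 1.24
               = 3.35

Step 2: Convert to probability
P(H₁|E) = Posterior odds / (1 + Posterior odds)
       = 3.35 / (1 + 3.35)
       = 3.35 / 4.35
       = 0.7701

The evidence increased P(H₁) from 0.7297 to 0.7701.


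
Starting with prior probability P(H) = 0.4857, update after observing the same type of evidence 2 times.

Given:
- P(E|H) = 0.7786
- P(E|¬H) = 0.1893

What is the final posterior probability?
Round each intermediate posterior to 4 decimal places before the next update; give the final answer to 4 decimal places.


Sequential Bayesian updating:

Initial prior: P(H) = 0.4857

Update 1:
  P(E) = 0.7786 × 0.4857 + 0.1893 × 0.5143 = 0.37816602 + 0.09735699 = 0.47552301
  P(H|E) = 0.37816602 / 0.47552301 = 0.7953

Update 2:
  P(E) = 0.7786 × 0.7953 + 0.1893 × 0.2047 = 0.61922058 + 0.03874971 = 0.65797029
  P(H|E) = 0.61922058 / 0.65797029 = 0.9411

Final posterior: 0.9411


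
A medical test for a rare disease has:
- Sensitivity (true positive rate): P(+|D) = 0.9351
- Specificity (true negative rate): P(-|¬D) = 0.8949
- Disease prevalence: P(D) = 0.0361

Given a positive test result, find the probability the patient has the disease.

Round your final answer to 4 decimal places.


Let D = has disease, + = positive test

Given:
- P(D) = 0.0361 (prevalence)
- P(+|D) = 0.9351 (sensitivity)
- P(-|¬D) = 0.8949 (specificity)
- P(+|¬D) = 0.1051 (false positive rate = 1 - specificity)

Step 1: Find P(+)
P(+) = P(+|D)P(D) + P(+|¬D)P(¬D)
     = 0.9351 × 0.0361 + 0.1051 × 0.9639
     = 0.03375711 + 0.10130589
     = 0.13506300

Step 2: Apply Bayes' theorem for P(D|+)
P(D|+) = P(+|D)P(D) / P(+)
       = 0.03375711 / 0.13506300
       = 0.2499


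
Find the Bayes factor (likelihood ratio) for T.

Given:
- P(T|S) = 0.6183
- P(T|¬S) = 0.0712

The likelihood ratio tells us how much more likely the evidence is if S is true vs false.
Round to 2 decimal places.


Likelihood Ratio (LR) = P(T|S) / P(T|¬S)

LR = 0.6183 / 0.0712
   = 8.68

The evidence is 8.68 times more likely if S is true than if S is false.
LR > 1, so observing T raises the odds in favor of S.


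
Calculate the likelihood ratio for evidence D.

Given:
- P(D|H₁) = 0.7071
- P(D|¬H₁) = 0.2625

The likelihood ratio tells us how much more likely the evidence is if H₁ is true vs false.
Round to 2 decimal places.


Likelihood Ratio (LR) = P(D|H₁) / P(D|¬H₁)

LR = 0.7071 / 0.2625
   = 2.69

The evidence is 2.69 times more likely if H₁ is true than if H₁ is false.
LR > 1, so observing D raises the odds in favor of H₁.


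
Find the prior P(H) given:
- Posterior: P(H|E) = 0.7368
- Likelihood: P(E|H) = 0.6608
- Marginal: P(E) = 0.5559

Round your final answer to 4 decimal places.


From Bayes' theorem: P(H|E) = P(E|H) × P(H) / P(E)

Rearranging for P(H):
P(H) = P(H|E) × P(E) / P(E|H)
     = 0.7368 × 0.5559 / 0.6608
     = 0.40958712 / 0.6608
     = 0.6198


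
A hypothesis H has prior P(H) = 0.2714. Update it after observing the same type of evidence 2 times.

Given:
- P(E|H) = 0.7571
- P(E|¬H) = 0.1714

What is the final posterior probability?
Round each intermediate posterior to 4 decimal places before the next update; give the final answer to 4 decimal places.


Sequential Bayesian updating:

Initial prior: P(H) = 0.2714

Update 1:
  P(E) = 0.7571 × 0.2714 + 0.1714 × 0.7286 = 0.20547694 + 0.12488204 = 0.33035898
  P(H|E) = 0.20547694 / 0.33035898 = 0.6220

Update 2:
  P(E) = 0.7571 × 0.6220 + 0.1714 × 0.3780 = 0.47091620 + 0.06478920 = 0.53570540
  P(H|E) = 0.47091620 / 0.53570540 = 0.8791

Final posterior: 0.8791


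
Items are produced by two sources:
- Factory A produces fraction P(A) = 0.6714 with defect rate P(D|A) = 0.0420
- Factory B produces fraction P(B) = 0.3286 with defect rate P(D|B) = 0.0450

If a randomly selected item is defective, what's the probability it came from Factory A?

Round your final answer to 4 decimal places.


Let A = from Factory A, D = defective

Given:
- P(A) = 0.6714, P(B) = 0.3286
- P(D|A) = 0.0420, P(D|B) = 0.0450

Step 1: Find P(D)
P(D) = P(D|A)P(A) + P(D|B)P(B)
     = 0.0420 × 0.6714 + 0.0450 × 0.3286
     = 0.02819880 + 0.01478700
     = 0.04298580

Step 2: Apply Bayes' theorem
P(A|D) = P(D|A)P(A) / P(D)
       = 0.02819880 / 0.04298580
       = 0.6560


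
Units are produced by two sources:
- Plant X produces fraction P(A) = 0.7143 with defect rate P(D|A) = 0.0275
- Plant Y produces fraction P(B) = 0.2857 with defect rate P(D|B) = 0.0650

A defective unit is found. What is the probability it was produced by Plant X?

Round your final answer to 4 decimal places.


Let A = from Plant X, D = defective

Given:
- P(A) = 0.7143, P(B) = 0.2857
- P(D|A) = 0.0275, P(D|B) = 0.0650

Step 1: Find P(D)
P(D) = P(D|A)P(A) + P(D|B)P(B)
     = 0.0275 × 0.7143 + 0.0650 × 0.2857
     = 0.01964325 + 0.01857050
     = 0.03821375

Step 2: Apply Bayes' theorem
P(A|D) = P(D|A)P(A) / P(D)
       = 0.01964325 / 0.03821375
       = 0.5140


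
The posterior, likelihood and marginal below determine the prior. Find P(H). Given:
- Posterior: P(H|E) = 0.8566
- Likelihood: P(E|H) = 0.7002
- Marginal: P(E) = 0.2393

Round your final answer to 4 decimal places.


From Bayes' theorem: P(H|E) = P(E|H) × P(H) / P(E)

Rearranging for P(H):
P(H) = P(H|E) × P(E) / P(E|H)
     = 0.8566 × 0.2393 / 0.7002
     = 0.20498438 / 0.7002
     = 0.2928


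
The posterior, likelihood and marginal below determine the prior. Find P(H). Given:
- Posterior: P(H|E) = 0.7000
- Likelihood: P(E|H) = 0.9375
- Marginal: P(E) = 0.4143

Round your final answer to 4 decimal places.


From Bayes' theorem: P(H|E) = P(E|H) × P(H) / P(E)

Rearranging for P(H):
P(H) = P(H|E) × P(E) / P(E|H)
     = 0.7000 × 0.4143 / 0.9375
     = 0.29001000 / 0.9375
     = 0.3093


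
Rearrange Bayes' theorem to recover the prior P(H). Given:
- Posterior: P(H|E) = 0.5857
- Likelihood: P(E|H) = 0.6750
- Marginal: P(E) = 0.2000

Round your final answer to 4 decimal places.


From Bayes' theorem: P(H|E) = P(E|H) × P(H) / P(E)

Rearranging for P(H):
P(H) = P(H|E) × P(E) / P(E|H)
     = 0.5857 × 0.2000 / 0.6750
     = 0.11714000 / 0.6750
     = 0.1735


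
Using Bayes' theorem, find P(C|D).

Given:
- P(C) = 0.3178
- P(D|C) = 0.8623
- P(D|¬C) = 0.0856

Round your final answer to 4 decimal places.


Bayes' theorem: P(C|D) = P(D|C) × P(C) / P(D)

Step 1: Calculate P(D) using law of total probability
P(D) = P(D|C)P(C) + P(D|¬C)P(¬C)
     = 0.8623 × 0.3178 + 0.0856 × 0.6822
     = 0.27403894 + 0.05839632
     = 0.33243526

Step 2: Apply Bayes' theorem
P(C|D) = P(D|C) × P(C) / P(D)
       = 0.27403894 / 0.33243526
       = 0.8243


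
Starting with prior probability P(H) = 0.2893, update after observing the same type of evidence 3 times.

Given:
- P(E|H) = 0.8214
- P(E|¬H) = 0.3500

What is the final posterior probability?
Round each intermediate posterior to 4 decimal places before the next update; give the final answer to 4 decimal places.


Sequential Bayesian updating:

Initial prior: P(H) = 0.2893

Update 1:
  P(E) = 0.8214 × 0.2893 + 0.3500 × 0.7107 = 0.23763102 + 0.24874500 = 0.48637602
  P(H|E) = 0.23763102 / 0.48637602 = 0.4886

Update 2:
  P(E) = 0.8214 × 0.4886 + 0.3500 × 0.5114 = 0.40133604 + 0.17899000 = 0.58032604
  P(H|E) = 0.40133604 / 0.58032604 = 0.6916

Update 3:
  P(E) = 0.8214 × 0.6916 + 0.3500 × 0.3084 = 0.56808024 + 0.10794000 = 0.67602024
  P(H|E) = 0.56808024 / 0.67602024 = 0.8403

Final posterior: 0.8403


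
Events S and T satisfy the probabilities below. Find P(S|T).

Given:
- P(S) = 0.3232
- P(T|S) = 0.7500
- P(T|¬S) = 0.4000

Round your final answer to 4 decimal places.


Bayes' theorem: P(S|T) = P(T|S) × P(S) / P(T)

Step 1: Calculate P(T) using law of total probability
P(T) = P(T|S)P(S) + P(T|¬S)P(¬S)
     = 0.7500 × 0.3232 + 0.4000 × 0.6768
     = 0.24240000 + 0.27072000
     = 0.51312000

Step 2: Apply Bayes' theorem
P(S|T) = P(T|S) × P(S) / P(T)
       = 0.24240000 / 0.51312000
       = 0.4724


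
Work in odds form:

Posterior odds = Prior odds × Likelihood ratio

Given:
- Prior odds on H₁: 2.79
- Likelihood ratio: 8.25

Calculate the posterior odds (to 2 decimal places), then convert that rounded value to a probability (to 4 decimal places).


Step 1: Calculate posterior odds
Posterior odds = Prior odds × LR
               = 2.79 × 8.25
               = 23.02

Step 2: Convert to probability
P(H₁|E) = Posterior odds / (1 + Posterior odds)
       = 23.02 / (1 + 23.02)
       = 23.02 / 24.02
       = 0.9584

The evidence increased P(H₁) from 0.7361 to 0.9584.


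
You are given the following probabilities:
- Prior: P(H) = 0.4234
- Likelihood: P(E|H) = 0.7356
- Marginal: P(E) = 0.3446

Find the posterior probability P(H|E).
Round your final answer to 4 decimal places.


Using Bayes' theorem:

P(H|E) = P(E|H) × P(H) / P(E)
       = 0.7356 × 0.4234 / 0.3446
       = 0.31145304 / 0.3446
       = 0.9038

The evidence strengthens our belief in H.
Prior: 0.4234 → Posterior: 0.9038


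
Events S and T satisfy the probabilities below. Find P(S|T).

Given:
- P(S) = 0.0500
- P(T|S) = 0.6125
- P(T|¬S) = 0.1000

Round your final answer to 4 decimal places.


Bayes' theorem: P(S|T) = P(T|S) × P(S) / P(T)

Step 1: Calculate P(T) using law of total probability
P(T) = P(T|S)P(S) + P(T|¬S)P(¬S)
     = 0.6125 × 0.0500 + 0.1000 × 0.9500
     = 0.03062500 + 0.09500000
     = 0.12562500

Step 2: Apply Bayes' theorem
P(S|T) = P(T|S) × P(S) / P(T)
       = 0.03062500 / 0.12562500
       = 0.2438
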